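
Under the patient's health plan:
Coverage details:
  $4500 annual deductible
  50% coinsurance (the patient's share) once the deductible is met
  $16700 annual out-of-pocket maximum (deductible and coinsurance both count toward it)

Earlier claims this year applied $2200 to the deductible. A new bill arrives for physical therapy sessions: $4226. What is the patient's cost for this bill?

$3263

$2200 of the $4500 deductible is already met, leaving $2300.
The remaining $1926 (= $4226 − $2300) moves to coinsurance.
Coinsurance: $1926 × 50% = $963.
Patient responsibility before any cap: $2300 + $963 = $3263.
Year-to-date out-of-pocket becomes $2200 + $3263 = $5463, still under the $16700 maximum, so no cap applies.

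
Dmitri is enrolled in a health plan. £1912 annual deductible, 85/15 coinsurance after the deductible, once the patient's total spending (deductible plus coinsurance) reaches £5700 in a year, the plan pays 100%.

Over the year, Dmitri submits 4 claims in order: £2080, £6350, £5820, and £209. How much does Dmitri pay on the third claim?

£873

Bill 1, £2080: deductible takes £1912, £168 remains; coinsurance £168 × 15% = £25.20. Patient owes £1937.20 (running OOP £1937.20).
Bill 2, £6350: deductible already satisfied, so patient's share is 15% × £6350 = £952.50. Cost to patient: £952.50. OOP to date £2889.70.
Bill 3, £5820: deductible already satisfied, so patient's share is 15% × £5820 = £873. Cost to patient: £873. OOP to date £3762.70.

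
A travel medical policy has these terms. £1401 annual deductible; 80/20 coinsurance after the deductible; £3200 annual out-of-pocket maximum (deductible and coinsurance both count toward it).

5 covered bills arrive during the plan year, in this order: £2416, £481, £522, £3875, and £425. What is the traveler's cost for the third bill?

£104.40

Claim 1 (£2416): £1401 to deductible, leaving £1015; traveler's 20% is £203. Cost to traveler: £1604. OOP to date £1604.
Claim 2 (£481): deductible already satisfied, so traveler's share is 20% × £481 = £96.20. Cost to traveler: £96.20. OOP to date £1700.20.
Claim 3 (£522): 20% coinsurance on £522 = £104.40. Traveler owes £104.40 (running OOP £1804.60).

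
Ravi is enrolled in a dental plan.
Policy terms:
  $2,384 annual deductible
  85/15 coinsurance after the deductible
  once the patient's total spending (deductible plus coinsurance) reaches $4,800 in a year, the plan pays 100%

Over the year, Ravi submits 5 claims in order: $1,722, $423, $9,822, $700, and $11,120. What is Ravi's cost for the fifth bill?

$873.55

Claim 1 — $1,722: fully absorbed by the deductible. Patient owes $1,722 (running OOP $1,722).
Claim 2 — $423: entire amount goes to the deductible. Patient owes $423 (running OOP $2,145).
Claim 3 — $9,822: $239 to deductible, leaving $9,583; coinsurance $9,583 × 15% = $1,437.45. Cost to patient: $1,676.45. OOP to date $3,821.45.
Claim 4 — $700: deductible met; 15% of $700 = $105. Cost to patient: $105. OOP to date $3,926.45.
Claim 5 — $11,120: 15% coinsurance on $11,120 = $1,668. That would push OOP to $5,594.45, over the $4,800 cap, so patient pays $4,800 − $3,926.45 = $873.55.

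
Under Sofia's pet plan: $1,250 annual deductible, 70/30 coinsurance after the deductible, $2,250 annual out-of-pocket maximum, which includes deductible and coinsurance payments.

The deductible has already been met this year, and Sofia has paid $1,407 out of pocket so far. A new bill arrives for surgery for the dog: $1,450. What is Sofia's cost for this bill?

The deductible is already satisfied, so the full bill goes to coinsurance.
Owner's 30% share of $1,450 is $435.
Year-to-date out-of-pocket becomes $1,407 + $435 = $1,842, still under the $2,250 maximum, so no cap applies.

$435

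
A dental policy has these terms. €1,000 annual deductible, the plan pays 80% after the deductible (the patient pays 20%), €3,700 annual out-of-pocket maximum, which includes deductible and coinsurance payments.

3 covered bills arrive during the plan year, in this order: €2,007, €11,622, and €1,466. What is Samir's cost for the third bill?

Claim 1 — €2,007: €1,000 to deductible, leaving €1,007; 20% of €1,007 = €201.40. Cost to patient: €1,201.40. OOP to date €1,201.40.
Claim 2 — €11,622: deductible already satisfied, so patient's share is 20% × €11,622 = €2,324.40. Cost to patient: €2,324.40. OOP to date €3,525.80.
Claim 3 — €1,466: deductible met; 20% of €1,466 = €293.20. That would push OOP to €3,819, over the €3,700 cap, so patient pays €3,700 − €3,525.80 = €174.20.

€174.20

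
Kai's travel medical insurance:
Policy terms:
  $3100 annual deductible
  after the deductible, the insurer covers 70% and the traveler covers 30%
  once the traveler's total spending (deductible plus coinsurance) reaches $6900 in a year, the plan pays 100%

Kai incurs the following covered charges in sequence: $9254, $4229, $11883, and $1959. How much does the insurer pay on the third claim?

$11197.90

Bill 1, $9254: $3100 finishes the deductible; $6154 goes to coinsurance; coinsurance $6154 × 30% = $1846.20. Traveler owes $4946.20 (running OOP $4946.20). Insurer: $9254 − $4946.20 = $4307.80.
Bill 2, $4229: deductible met; 30% of $4229 = $1268.70. Traveler pays $1268.70; OOP now $6214.90. Plan pays $4229 − $1268.70 = $2960.30.
Bill 3, $11883: deductible already satisfied, so traveler's share is 30% × $11883 = $3564.90. OOP would hit $9779.80 > $6900, so the cap limits the traveler to $6900 − $6214.90 = $685.10. Insurer: $11883 − $685.10 = $11197.90.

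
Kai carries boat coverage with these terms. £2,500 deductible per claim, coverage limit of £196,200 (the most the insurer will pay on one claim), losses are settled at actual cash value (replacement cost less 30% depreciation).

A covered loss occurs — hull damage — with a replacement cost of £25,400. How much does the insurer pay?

Depreciate 30%: the covered value is £25,400 × 0.7 = £17,780.
Less the £2,500 deductible: £17,780 − £2,500 = £15,280.
That's under the £196,200 cap, so the insurer reimburses the full £15,280.

£15,280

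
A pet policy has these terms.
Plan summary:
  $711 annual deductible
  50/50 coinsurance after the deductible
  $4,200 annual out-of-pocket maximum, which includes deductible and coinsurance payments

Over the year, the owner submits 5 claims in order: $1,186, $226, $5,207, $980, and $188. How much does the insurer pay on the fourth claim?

$490

Claim 1 ($1,186): $711 to deductible, leaving $475; coinsurance $475 × 50% = $237.50. Owner owes $948.50 (running OOP $948.50). Plan pays $1,186 − $948.50 = $237.50.
Claim 2 ($226): deductible met; 50% of $226 = $113. Cost to owner: $113. OOP to date $1,061.50. Plan pays $226 − $113 = $113.
Claim 3 ($5,207): deductible met; 50% of $5,207 = $2,603.50. Cost to owner: $2,603.50. OOP to date $3,665. Plan pays $5,207 − $2,603.50 = $2,603.50.
Claim 4 ($980): 50% coinsurance on $980 = $490. Owner owes $490 (running OOP $4,155). Insurer: $980 − $490 = $490.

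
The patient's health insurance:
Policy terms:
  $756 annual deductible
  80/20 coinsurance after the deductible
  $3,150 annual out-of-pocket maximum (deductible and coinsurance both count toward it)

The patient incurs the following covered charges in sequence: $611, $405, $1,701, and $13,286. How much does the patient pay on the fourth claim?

$2,001.80

Claim 1 ($611): entire amount goes to the deductible. Cost to patient: $611. OOP to date $611.
Claim 2 ($405): deductible takes $145, $260 remains; 20% of $260 = $52. Patient pays $197; OOP now $808.
Claim 3 ($1,701): 20% coinsurance on $1,701 = $340.20. Patient owes $340.20 (running OOP $1,148.20).
Claim 4 ($13,286): deductible already satisfied, so patient's share is 20% × $13,286 = $2,657.20. Adding that to $1,148.20 gives $3,805.40, past the $3,150 cap; patient pays only $3,150 − $1,148.20 = $2,001.80.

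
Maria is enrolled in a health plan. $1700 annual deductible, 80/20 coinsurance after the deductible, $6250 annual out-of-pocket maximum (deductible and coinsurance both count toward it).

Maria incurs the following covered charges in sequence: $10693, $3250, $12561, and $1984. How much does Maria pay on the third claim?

$2101.40

Bill 1, $10693: $1700 finishes the deductible; $8993 goes to coinsurance; 20% of $8993 = $1798.60. Cost to patient: $3498.60. OOP to date $3498.60.
Bill 2, $3250: deductible already satisfied, so patient's share is 20% × $3250 = $650. Patient pays $650; OOP now $4148.60.
Bill 3, $12561: deductible already satisfied, so patient's share is 20% × $12561 = $2512.20. That would push OOP to $6660.80, over the $6250 cap, so patient pays $6250 − $4148.60 = $2101.40.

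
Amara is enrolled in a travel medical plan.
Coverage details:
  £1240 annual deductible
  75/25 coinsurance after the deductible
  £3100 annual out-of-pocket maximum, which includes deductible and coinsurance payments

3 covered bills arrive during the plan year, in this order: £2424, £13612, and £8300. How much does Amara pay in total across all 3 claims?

Bill 1, £2424: deductible takes £1240, £1184 remains; coinsurance £1184 × 25% = £296. Cost to traveler: £1536. OOP to date £1536.
Bill 2, £13612: deductible met; 25% of £13612 = £3403. That would push OOP to £4939, over the £3100 cap, so traveler pays £3100 − £1536 = £1564.
Bill 3, £8300: 25% coinsurance on £8300 = £2075. Adding that to £3100 gives £5175, past the £3100 cap; traveler pays only £3100 − £3100 = £0.
Summing the traveler's payments: £1536 + £1564 + £0 = £3100.

£3100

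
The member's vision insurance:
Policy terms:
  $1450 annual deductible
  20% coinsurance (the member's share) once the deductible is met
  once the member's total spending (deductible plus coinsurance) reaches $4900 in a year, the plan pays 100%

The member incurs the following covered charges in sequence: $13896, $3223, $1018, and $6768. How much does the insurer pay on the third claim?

Claim 1 ($13896): $1450 finishes the deductible; $12446 goes to coinsurance; member's 20% is $2489.20. Cost to member: $3939.20. OOP to date $3939.20. Plan pays $13896 − $3939.20 = $9956.80.
Claim 2 ($3223): deductible met; 20% of $3223 = $644.60. Member pays $644.60; OOP now $4583.80. Plan pays $3223 − $644.60 = $2578.40.
Claim 3 ($1018): 20% coinsurance on $1018 = $203.60. Member owes $203.60 (running OOP $4787.40). Insurer: $1018 − $203.60 = $814.40.

$814.40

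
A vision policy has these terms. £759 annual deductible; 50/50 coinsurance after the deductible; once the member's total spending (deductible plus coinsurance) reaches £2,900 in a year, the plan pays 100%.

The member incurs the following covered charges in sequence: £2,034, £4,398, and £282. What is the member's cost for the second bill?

Claim 1 (£2,034): £759 finishes the deductible; £1,275 goes to coinsurance; coinsurance £1,275 × 50% = £637.50. Cost to member: £1,396.50. OOP to date £1,396.50.
Claim 2 (£4,398): deductible met; 50% of £4,398 = £2,199. Adding that to £1,396.50 gives £3,595.50, past the £2,900 cap; member pays only £2,900 − £1,396.50 = £1,503.50.

£1,503.50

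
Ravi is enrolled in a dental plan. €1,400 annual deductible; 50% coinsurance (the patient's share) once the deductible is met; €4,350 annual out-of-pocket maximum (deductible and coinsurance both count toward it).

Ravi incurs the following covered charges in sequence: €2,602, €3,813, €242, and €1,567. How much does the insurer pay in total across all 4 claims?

€3,874

Claim 1 — €2,602: €1,400 to deductible, leaving €1,202; coinsurance €1,202 × 50% = €601. Patient owes €2,001 (running OOP €2,001). Insurer: €2,602 − €2,001 = €601.
Claim 2 — €3,813: 50% coinsurance on €3,813 = €1,906.50. Patient pays €1,906.50; OOP now €3,907.50. Plan pays €3,813 − €1,906.50 = €1,906.50.
Claim 3 — €242: 50% coinsurance on €242 = €121. Patient pays €121; OOP now €4,028.50. Insurer: €242 − €121 = €121.
Claim 4 — €1,567: 50% coinsurance on €1,567 = €783.50. That would push OOP to €4,812, over the €4,350 cap, so patient pays €4,350 − €4,028.50 = €321.50. Insurer: €1,567 − €321.50 = €1,245.50.
Insurer total = bills − patient's total = €8,224 − €4,350 = €3,874.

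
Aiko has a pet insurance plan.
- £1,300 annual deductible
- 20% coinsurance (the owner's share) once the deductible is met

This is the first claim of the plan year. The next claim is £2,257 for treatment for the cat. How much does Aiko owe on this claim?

£1,491.40

The full £1,300 deductible is still open; £1,300 of this bill applies to it.
That leaves £2,257 − £1,300 = £957 for coinsurance.
Coinsurance: £957 × 20% = £191.40.
So the owner owes £1,300 + £191.40 = £1,491.40.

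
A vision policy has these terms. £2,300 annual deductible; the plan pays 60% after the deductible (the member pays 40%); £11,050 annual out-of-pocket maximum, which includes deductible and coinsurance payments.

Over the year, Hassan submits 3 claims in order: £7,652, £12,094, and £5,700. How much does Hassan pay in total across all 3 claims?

Bill 1, £7,652: £2,300 finishes the deductible; £5,352 goes to coinsurance; coinsurance £5,352 × 40% = £2,140.80. Cost to member: £4,440.80. OOP to date £4,440.80.
Bill 2, £12,094: deductible already satisfied, so member's share is 40% × £12,094 = £4,837.60. Cost to member: £4,837.60. OOP to date £9,278.40.
Bill 3, £5,700: 40% coinsurance on £5,700 = £2,280. That would push OOP to £11,558.40, over the £11,050 cap, so member pays £11,050 − £9,278.40 = £1,771.60.
Total paid by the member: £4,440.80 + £4,837.60 + £1,771.60 = £11,050.

£11,050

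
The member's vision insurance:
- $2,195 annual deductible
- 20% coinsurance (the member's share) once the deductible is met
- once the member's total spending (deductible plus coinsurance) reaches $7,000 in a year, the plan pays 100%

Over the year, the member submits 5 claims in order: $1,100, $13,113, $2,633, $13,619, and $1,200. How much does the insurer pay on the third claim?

Claim 1 — $1,100: entire amount goes to the deductible. Member pays $1,100; OOP now $1,100. Insurer: $1,100 − $1,100 = $0.
Claim 2 — $13,113: deductible takes $1,095, $12,018 remains; member's 20% is $2,403.60. Member pays $3,498.60; OOP now $4,598.60. Insurer: $13,113 − $3,498.60 = $9,614.40.
Claim 3 — $2,633: deductible met; 20% of $2,633 = $526.60. Cost to member: $526.60. OOP to date $5,125.20. Insurer: $2,633 − $526.60 = $2,106.40.

$2,106.40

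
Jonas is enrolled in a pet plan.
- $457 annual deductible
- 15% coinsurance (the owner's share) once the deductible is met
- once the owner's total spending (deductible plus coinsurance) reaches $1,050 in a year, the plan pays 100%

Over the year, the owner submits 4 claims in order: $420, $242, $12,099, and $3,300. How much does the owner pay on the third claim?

Claim 1 — $420: fully absorbed by the deductible. Cost to owner: $420. OOP to date $420.
Claim 2 — $242: $37 to deductible, leaving $205; coinsurance $205 × 15% = $30.75. Owner owes $67.75 (running OOP $487.75).
Claim 3 — $12,099: deductible met; 15% of $12,099 = $1,814.85. OOP would hit $2,302.60 > $1,050, so the cap limits the owner to $1,050 − $487.75 = $562.25.

$562.25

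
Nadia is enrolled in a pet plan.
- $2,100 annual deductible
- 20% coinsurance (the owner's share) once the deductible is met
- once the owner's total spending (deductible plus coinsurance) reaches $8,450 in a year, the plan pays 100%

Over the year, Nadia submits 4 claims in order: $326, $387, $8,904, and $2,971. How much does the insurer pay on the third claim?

Claim 1 — $326: all of it applies to the deductible. Cost to owner: $326. OOP to date $326. Insurer: $326 − $326 = $0.
Claim 2 — $387: entire amount goes to the deductible. Owner owes $387 (running OOP $713). Plan pays $387 − $387 = $0.
Claim 3 — $8,904: $1,387 finishes the deductible; $7,517 goes to coinsurance; coinsurance $7,517 × 20% = $1,503.40. Cost to owner: $2,890.40. OOP to date $3,603.40. Plan pays $8,904 − $2,890.40 = $6,013.60.

$6,013.60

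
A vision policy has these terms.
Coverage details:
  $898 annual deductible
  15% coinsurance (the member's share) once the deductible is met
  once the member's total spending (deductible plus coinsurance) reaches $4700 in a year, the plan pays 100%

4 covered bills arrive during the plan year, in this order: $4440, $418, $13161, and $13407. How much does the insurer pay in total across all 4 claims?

$26726

#1 ($4440): deductible takes $898, $3542 remains; member's 15% is $531.30. Member owes $1429.30 (running OOP $1429.30). Insurer: $4440 − $1429.30 = $3010.70.
#2 ($418): deductible met; 15% of $418 = $62.70. Member pays $62.70; OOP now $1492. Insurer: $418 − $62.70 = $355.30.
#3 ($13161): 15% coinsurance on $13161 = $1974.15. Member pays $1974.15; OOP now $3466.15. Plan pays $13161 − $1974.15 = $11186.85.
#4 ($13407): deductible met; 15% of $13407 = $2011.05. That would push OOP to $5477.20, over the $4700 cap, so member pays $4700 − $3466.15 = $1233.85. Insurer: $13407 − $1233.85 = $12173.15.
Insurer total = bills − member's total = $31426 − $4700 = $26726.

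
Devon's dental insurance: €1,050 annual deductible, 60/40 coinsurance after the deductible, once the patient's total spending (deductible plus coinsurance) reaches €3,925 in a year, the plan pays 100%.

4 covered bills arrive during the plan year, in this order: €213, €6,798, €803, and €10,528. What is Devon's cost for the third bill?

€321.20

Claim 1 — €213: fully absorbed by the deductible. Patient owes €213 (running OOP €213).
Claim 2 — €6,798: €837 to deductible, leaving €5,961; 40% of €5,961 = €2,384.40. Patient pays €3,221.40; OOP now €3,434.40.
Claim 3 — €803: deductible met; 40% of €803 = €321.20. Patient owes €321.20 (running OOP €3,755.60).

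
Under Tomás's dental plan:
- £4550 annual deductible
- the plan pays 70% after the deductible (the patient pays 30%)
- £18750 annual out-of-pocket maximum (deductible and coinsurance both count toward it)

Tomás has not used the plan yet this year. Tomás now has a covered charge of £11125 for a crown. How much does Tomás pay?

£6522.50

Deductible not yet touched, so the first £4550 of the bill goes to the deductible.
After the £4550 deductible portion, £11125 − £4550 = £6575 is subject to coinsurance.
Coinsurance: £6575 × 30% = £1972.50.
That puts the patient's cost at £4550 + £1972.50 = £6522.50 before any cap.
Cumulative spending £0 + £6522.50 = £6522.50 stays under the £18750 maximum.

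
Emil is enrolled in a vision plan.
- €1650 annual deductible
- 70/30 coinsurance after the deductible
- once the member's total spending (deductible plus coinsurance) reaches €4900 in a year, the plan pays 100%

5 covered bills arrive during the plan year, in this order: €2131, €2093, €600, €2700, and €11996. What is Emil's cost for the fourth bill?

€810

Bill 1, €2131: deductible takes €1650, €481 remains; member's 30% is €144.30. Member owes €1794.30 (running OOP €1794.30).
Bill 2, €2093: deductible already satisfied, so member's share is 30% × €2093 = €627.90. Member owes €627.90 (running OOP €2422.20).
Bill 3, €600: 30% coinsurance on €600 = €180. Cost to member: €180. OOP to date €2602.20.
Bill 4, €2700: deductible met; 30% of €2700 = €810. Member owes €810 (running OOP €3412.20).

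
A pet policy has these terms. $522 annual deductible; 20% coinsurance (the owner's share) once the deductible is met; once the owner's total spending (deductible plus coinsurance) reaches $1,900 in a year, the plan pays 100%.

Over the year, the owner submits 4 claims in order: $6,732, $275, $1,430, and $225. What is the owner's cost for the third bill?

$81

#1 ($6,732): $522 to deductible, leaving $6,210; owner's 20% is $1,242. Cost to owner: $1,764. OOP to date $1,764.
#2 ($275): deductible already satisfied, so owner's share is 20% × $275 = $55. Cost to owner: $55. OOP to date $1,819.
#3 ($1,430): 20% coinsurance on $1,430 = $286. OOP would hit $2,105 > $1,900, so the cap limits the owner to $1,900 − $1,819 = $81.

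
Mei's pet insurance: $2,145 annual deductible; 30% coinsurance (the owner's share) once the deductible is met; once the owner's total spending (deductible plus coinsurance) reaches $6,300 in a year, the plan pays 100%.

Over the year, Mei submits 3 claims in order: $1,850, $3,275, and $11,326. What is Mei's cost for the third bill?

$3,261

Claim 1 ($1,850): all of it applies to the deductible. Cost to owner: $1,850. OOP to date $1,850.
Claim 2 ($3,275): $295 to deductible, leaving $2,980; coinsurance $2,980 × 30% = $894. Owner pays $1,189; OOP now $3,039.
Claim 3 ($11,326): 30% coinsurance on $11,326 = $3,397.80. That would push OOP to $6,436.80, over the $6,300 cap, so owner pays $6,300 − $3,039 = $3,261.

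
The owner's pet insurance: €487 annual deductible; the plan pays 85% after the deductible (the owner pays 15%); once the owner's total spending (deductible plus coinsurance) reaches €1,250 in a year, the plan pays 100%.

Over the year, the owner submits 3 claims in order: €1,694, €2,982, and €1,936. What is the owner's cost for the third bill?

Bill 1, €1,694: €487 finishes the deductible; €1,207 goes to coinsurance; owner's 15% is €181.05. Owner owes €668.05 (running OOP €668.05).
Bill 2, €2,982: deductible met; 15% of €2,982 = €447.30. Cost to owner: €447.30. OOP to date €1,115.35.
Bill 3, €1,936: 15% coinsurance on €1,936 = €290.40. That would push OOP to €1,405.75, over the €1,250 cap, so owner pays €1,250 − €1,115.35 = €134.65.

€134.65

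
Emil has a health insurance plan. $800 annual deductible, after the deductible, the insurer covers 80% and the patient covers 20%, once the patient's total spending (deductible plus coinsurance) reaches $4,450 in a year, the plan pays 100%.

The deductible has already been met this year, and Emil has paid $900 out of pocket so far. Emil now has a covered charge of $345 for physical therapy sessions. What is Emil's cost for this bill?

The deductible is already satisfied, so the full bill goes to coinsurance.
20% of $345 = $69 falls to the patient.
Year-to-date out-of-pocket becomes $900 + $69 = $969, still under the $4,450 maximum, so no cap applies.

$69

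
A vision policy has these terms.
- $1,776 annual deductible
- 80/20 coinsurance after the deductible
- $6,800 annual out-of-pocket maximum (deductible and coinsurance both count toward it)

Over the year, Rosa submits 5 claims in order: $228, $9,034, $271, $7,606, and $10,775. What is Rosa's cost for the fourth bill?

#1 ($228): fully absorbed by the deductible. Member pays $228; OOP now $228.
#2 ($9,034): $1,548 to deductible, leaving $7,486; member's 20% is $1,497.20. Member owes $3,045.20 (running OOP $3,273.20).
#3 ($271): 20% coinsurance on $271 = $54.20. Cost to member: $54.20. OOP to date $3,327.40.
#4 ($7,606): deductible met; 20% of $7,606 = $1,521.20. Cost to member: $1,521.20. OOP to date $4,848.60.

$1,521.20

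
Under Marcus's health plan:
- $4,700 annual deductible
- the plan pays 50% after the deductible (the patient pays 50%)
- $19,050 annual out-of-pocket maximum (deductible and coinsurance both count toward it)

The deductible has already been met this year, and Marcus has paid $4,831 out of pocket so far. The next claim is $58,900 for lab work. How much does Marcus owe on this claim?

$14,219

The deductible is already satisfied, so the full bill goes to coinsurance.
50% of $58,900 = $29,450 falls to the patient.
That would bring total out-of-pocket to $34,281, past the $19,050 cap. The patient is capped at $19,050 − $4,831 = $14,219 on this claim.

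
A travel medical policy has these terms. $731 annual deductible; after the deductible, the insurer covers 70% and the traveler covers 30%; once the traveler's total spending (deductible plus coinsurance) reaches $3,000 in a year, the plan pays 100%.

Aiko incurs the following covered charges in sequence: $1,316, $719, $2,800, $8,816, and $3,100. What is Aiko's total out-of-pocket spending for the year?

$3,000

Claim 1 — $1,316: $731 finishes the deductible; $585 goes to coinsurance; 30% of $585 = $175.50. Cost to traveler: $906.50. OOP to date $906.50.
Claim 2 — $719: 30% coinsurance on $719 = $215.70. Cost to traveler: $215.70. OOP to date $1,122.20.
Claim 3 — $2,800: deductible met; 30% of $2,800 = $840. Traveler pays $840; OOP now $1,962.20.
Claim 4 — $8,816: 30% coinsurance on $8,816 = $2,644.80. That would push OOP to $4,607, over the $3,000 cap, so traveler pays $3,000 − $1,962.20 = $1,037.80.
Claim 5 — $3,100: 30% coinsurance on $3,100 = $930. Adding that to $3,000 gives $3,930, past the $3,000 cap; traveler pays only $3,000 − $3,000 = $0.
Total paid by the traveler: $906.50 + $215.70 + $840 + $1,037.80 + $0 = $3,000.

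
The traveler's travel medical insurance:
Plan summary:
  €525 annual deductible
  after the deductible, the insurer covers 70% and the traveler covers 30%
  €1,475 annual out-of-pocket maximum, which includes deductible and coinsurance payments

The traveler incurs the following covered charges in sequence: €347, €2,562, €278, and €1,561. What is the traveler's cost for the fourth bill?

€151.40

Claim 1 (€347): entire amount goes to the deductible. Cost to traveler: €347. OOP to date €347.
Claim 2 (€2,562): €178 finishes the deductible; €2,384 goes to coinsurance; coinsurance €2,384 × 30% = €715.20. Traveler pays €893.20; OOP now €1,240.20.
Claim 3 (€278): deductible already satisfied, so traveler's share is 30% × €278 = €83.40. Traveler owes €83.40 (running OOP €1,323.60).
Claim 4 (€1,561): deductible already satisfied, so traveler's share is 30% × €1,561 = €468.30. That would push OOP to €1,791.90, over the €1,475 cap, so traveler pays €1,475 − €1,323.60 = €151.40.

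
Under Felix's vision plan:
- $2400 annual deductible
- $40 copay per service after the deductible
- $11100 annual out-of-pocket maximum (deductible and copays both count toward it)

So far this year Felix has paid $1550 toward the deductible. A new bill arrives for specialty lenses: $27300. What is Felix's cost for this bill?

Remaining deductible: $2400 − $1550 = $850.
The remaining $26450 (= $27300 − $850) moves to the copay.
Copay on this service: $40.
Member responsibility before any cap: $850 + $40 = $890.
Cumulative spending $1550 + $890 = $2440 stays under the $11100 maximum.

$890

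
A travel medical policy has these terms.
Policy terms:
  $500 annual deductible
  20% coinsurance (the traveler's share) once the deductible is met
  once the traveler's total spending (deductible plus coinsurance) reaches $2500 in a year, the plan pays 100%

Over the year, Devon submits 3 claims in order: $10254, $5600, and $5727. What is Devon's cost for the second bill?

$49.20

#1 ($10254): $500 to deductible, leaving $9754; coinsurance $9754 × 20% = $1950.80. Cost to traveler: $2450.80. OOP to date $2450.80.
#2 ($5600): 20% coinsurance on $5600 = $1120. That would push OOP to $3570.80, over the $2500 cap, so traveler pays $2500 − $2450.80 = $49.20.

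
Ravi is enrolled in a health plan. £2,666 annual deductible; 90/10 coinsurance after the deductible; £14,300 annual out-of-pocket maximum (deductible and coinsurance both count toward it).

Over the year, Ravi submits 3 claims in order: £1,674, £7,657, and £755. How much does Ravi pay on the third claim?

£75.50

Claim 1 — £1,674: fully absorbed by the deductible. Patient owes £1,674 (running OOP £1,674).
Claim 2 — £7,657: £992 to deductible, leaving £6,665; coinsurance £6,665 × 10% = £666.50. Patient owes £1,658.50 (running OOP £3,332.50).
Claim 3 — £755: 10% coinsurance on £755 = £75.50. Patient pays £75.50; OOP now £3,408.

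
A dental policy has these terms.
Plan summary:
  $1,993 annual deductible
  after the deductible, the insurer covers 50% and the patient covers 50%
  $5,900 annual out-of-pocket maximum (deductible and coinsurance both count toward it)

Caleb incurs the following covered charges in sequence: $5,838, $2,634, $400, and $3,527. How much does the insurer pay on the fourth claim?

$3,059.50

Claim 1 — $5,838: deductible takes $1,993, $3,845 remains; 50% of $3,845 = $1,922.50. Patient pays $3,915.50; OOP now $3,915.50. Insurer: $5,838 − $3,915.50 = $1,922.50.
Claim 2 — $2,634: 50% coinsurance on $2,634 = $1,317. Patient owes $1,317 (running OOP $5,232.50). Plan pays $2,634 − $1,317 = $1,317.
Claim 3 — $400: 50% coinsurance on $400 = $200. Patient owes $200 (running OOP $5,432.50). Insurer: $400 − $200 = $200.
Claim 4 — $3,527: deductible met; 50% of $3,527 = $1,763.50. That would push OOP to $7,196, over the $5,900 cap, so patient pays $5,900 − $5,432.50 = $467.50. Plan pays $3,527 − $467.50 = $3,059.50.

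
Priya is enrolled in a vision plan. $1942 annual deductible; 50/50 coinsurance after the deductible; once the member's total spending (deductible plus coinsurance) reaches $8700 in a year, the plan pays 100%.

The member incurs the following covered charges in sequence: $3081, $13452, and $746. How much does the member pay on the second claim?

$6188.50

#1 ($3081): deductible takes $1942, $1139 remains; coinsurance $1139 × 50% = $569.50. Member pays $2511.50; OOP now $2511.50.
#2 ($13452): deductible met; 50% of $13452 = $6726. OOP would hit $9237.50 > $8700, so the cap limits the member to $8700 − $2511.50 = $6188.50.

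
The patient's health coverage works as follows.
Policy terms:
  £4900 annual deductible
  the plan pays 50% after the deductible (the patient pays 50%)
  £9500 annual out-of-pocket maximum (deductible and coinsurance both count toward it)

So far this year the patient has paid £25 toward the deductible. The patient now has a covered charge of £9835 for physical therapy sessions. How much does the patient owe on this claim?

Remaining deductible: £4900 − £25 = £4875.
After the £4875 deductible portion, £9835 − £4875 = £4960 is subject to coinsurance.
Coinsurance: £4960 × 50% = £2480.
That puts the patient's cost at £4875 + £2480 = £7355 before any cap.
Year-to-date out-of-pocket becomes £25 + £7355 = £7380, still under the £9500 maximum, so no cap applies.

£7355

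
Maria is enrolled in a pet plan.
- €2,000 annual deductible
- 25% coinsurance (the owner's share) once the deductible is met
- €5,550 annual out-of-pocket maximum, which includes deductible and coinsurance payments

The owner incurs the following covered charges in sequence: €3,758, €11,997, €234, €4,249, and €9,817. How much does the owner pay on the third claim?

€58.50

Bill 1, €3,758: deductible takes €2,000, €1,758 remains; owner's 25% is €439.50. Owner pays €2,439.50; OOP now €2,439.50.
Bill 2, €11,997: deductible met; 25% of €11,997 = €2,999.25. Cost to owner: €2,999.25. OOP to date €5,438.75.
Bill 3, €234: deductible met; 25% of €234 = €58.50. Cost to owner: €58.50. OOP to date €5,497.25.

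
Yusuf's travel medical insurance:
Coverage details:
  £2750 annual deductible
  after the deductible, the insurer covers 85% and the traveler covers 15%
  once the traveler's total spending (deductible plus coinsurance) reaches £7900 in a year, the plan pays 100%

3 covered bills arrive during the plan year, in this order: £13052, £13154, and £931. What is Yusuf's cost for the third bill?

#1 (£13052): deductible takes £2750, £10302 remains; traveler's 15% is £1545.30. Traveler owes £4295.30 (running OOP £4295.30).
#2 (£13154): deductible met; 15% of £13154 = £1973.10. Traveler owes £1973.10 (running OOP £6268.40).
#3 (£931): deductible met; 15% of £931 = £139.65. Traveler pays £139.65; OOP now £6408.05.

£139.65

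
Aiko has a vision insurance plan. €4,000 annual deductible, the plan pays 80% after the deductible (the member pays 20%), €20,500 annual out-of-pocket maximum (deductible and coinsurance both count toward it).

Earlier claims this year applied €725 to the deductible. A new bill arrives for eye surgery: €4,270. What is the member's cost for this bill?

€3,474

€725 of the €4,000 deductible is already met, leaving €3,275.
The remaining €995 (= €4,270 − €3,275) moves to coinsurance.
20% of €995 = €199 falls to the member.
Member responsibility before any cap: €3,275 + €199 = €3,474.
Year-to-date out-of-pocket becomes €725 + €3,474 = €4,199, still under the €20,500 maximum, so no cap applies.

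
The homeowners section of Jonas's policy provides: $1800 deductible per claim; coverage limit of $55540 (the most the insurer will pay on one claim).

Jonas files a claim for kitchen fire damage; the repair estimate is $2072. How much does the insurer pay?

After the deductible, $2072 − $1800 = $272 remains.
$272 is within the $55540 limit, so the insurer pays $272.

$272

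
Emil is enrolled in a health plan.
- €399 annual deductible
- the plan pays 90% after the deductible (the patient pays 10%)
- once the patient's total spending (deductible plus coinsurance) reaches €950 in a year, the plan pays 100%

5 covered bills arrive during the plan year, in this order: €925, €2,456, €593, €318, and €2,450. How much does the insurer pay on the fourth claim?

#1 (€925): €399 to deductible, leaving €526; patient's 10% is €52.60. Cost to patient: €451.60. OOP to date €451.60. Plan pays €925 − €451.60 = €473.40.
#2 (€2,456): deductible met; 10% of €2,456 = €245.60. Patient owes €245.60 (running OOP €697.20). Plan pays €2,456 − €245.60 = €2,210.40.
#3 (€593): deductible already satisfied, so patient's share is 10% × €593 = €59.30. Patient owes €59.30 (running OOP €756.50). Plan pays €593 − €59.30 = €533.70.
#4 (€318): deductible met; 10% of €318 = €31.80. Cost to patient: €31.80. OOP to date €788.30. Insurer: €318 − €31.80 = €286.20.

€286.20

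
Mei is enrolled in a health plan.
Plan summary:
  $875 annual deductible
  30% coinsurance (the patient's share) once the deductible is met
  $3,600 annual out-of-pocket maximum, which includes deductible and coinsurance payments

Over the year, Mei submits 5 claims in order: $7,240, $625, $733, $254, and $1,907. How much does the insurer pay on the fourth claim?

$177.80

Claim 1 ($7,240): deductible takes $875, $6,365 remains; 30% of $6,365 = $1,909.50. Patient owes $2,784.50 (running OOP $2,784.50). Plan pays $7,240 − $2,784.50 = $4,455.50.
Claim 2 ($625): deductible already satisfied, so patient's share is 30% × $625 = $187.50. Cost to patient: $187.50. OOP to date $2,972. Plan pays $625 − $187.50 = $437.50.
Claim 3 ($733): deductible already satisfied, so patient's share is 30% × $733 = $219.90. Cost to patient: $219.90. OOP to date $3,191.90. Insurer: $733 − $219.90 = $513.10.
Claim 4 ($254): 30% coinsurance on $254 = $76.20. Patient owes $76.20 (running OOP $3,268.10). Insurer: $254 − $76.20 = $177.80.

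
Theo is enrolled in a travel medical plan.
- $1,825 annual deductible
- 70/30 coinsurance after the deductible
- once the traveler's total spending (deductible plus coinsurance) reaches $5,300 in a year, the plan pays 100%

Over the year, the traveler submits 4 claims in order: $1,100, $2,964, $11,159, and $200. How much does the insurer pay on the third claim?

Bill 1, $1,100: entire amount goes to the deductible. Traveler pays $1,100; OOP now $1,100. Insurer: $1,100 − $1,100 = $0.
Bill 2, $2,964: $725 to deductible, leaving $2,239; coinsurance $2,239 × 30% = $671.70. Traveler owes $1,396.70 (running OOP $2,496.70). Plan pays $2,964 − $1,396.70 = $1,567.30.
Bill 3, $11,159: 30% coinsurance on $11,159 = $3,347.70. That would push OOP to $5,844.40, over the $5,300 cap, so traveler pays $5,300 − $2,496.70 = $2,803.30. Plan pays $11,159 − $2,803.30 = $8,355.70.

$8,355.70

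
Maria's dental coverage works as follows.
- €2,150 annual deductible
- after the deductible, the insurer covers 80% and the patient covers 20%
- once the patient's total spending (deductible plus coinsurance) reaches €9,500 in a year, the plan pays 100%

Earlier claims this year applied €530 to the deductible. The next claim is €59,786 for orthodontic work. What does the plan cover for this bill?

€50,816

€530 of the €2,150 deductible is already met, leaving €1,620.
After the €1,620 deductible portion, €59,786 − €1,620 = €58,166 is subject to coinsurance.
20% of €58,166 = €11,633.20 falls to the patient.
Patient responsibility before any cap: €1,620 + €11,633.20 = €13,253.20.
That would bring total out-of-pocket to €13,783.20, past the €9,500 cap. The patient is capped at €9,500 − €530 = €8,970 on this claim.
Insurer pays the balance: €59,786 − €8,970 = €50,816.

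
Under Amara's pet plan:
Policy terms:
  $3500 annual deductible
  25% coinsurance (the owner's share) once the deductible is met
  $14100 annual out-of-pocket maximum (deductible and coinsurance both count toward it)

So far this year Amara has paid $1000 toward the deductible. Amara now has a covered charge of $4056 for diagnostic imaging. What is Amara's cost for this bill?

Deductible still to meet: $3500 − $1000 = $2500.
After the $2500 deductible portion, $4056 − $2500 = $1556 is subject to coinsurance.
Owner's 25% share of $1556 is $389.
Owner responsibility before any cap: $2500 + $389 = $2889.
Total out-of-pocket so far would be $1000 + $2889 = $3889, below the $14100 cap — no reduction.

$2889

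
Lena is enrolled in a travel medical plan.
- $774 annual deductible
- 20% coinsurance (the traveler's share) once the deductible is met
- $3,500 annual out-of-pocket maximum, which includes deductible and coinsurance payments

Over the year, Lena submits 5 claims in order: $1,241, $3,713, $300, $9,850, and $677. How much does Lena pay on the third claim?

Claim 1 ($1,241): $774 to deductible, leaving $467; traveler's 20% is $93.40. Traveler pays $867.40; OOP now $867.40.
Claim 2 ($3,713): 20% coinsurance on $3,713 = $742.60. Traveler pays $742.60; OOP now $1,610.
Claim 3 ($300): 20% coinsurance on $300 = $60. Traveler owes $60 (running OOP $1,670).

$60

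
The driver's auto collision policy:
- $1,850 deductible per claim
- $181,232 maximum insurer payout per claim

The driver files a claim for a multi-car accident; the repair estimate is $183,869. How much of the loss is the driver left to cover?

After the deductible, $183,869 − $1,850 = $182,019 remains.
$182,019 exceeds the $181,232 limit, so the insurer pays the limit: $181,232.
Out of pocket: $183,869 − $181,232 = $2,637.

$2,637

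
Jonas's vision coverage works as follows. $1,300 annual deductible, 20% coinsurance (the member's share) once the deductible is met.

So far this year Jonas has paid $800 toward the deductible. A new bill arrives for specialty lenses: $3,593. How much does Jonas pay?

Deductible still to meet: $1,300 − $800 = $500.
After the $500 deductible portion, $3,593 − $500 = $3,093 is subject to coinsurance.
20% of $3,093 = $618.60 falls to the member.
Member responsibility: $500 + $618.60 = $1,118.60.

$1,118.60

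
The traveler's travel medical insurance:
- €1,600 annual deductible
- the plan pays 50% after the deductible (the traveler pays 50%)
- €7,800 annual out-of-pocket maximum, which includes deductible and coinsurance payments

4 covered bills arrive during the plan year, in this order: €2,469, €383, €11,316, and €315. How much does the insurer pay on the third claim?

Bill 1, €2,469: €1,600 finishes the deductible; €869 goes to coinsurance; coinsurance €869 × 50% = €434.50. Cost to traveler: €2,034.50. OOP to date €2,034.50. Insurer: €2,469 − €2,034.50 = €434.50.
Bill 2, €383: deductible met; 50% of €383 = €191.50. Traveler owes €191.50 (running OOP €2,226). Insurer: €383 − €191.50 = €191.50.
Bill 3, €11,316: 50% coinsurance on €11,316 = €5,658. That would push OOP to €7,884, over the €7,800 cap, so traveler pays €7,800 − €2,226 = €5,574. Insurer: €11,316 − €5,574 = €5,742.

€5,742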